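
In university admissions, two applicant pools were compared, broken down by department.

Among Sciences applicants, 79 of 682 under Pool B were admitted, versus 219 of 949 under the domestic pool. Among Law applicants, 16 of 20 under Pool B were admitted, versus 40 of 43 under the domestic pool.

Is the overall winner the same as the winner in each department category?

Sciences: Pool B 79/682 = 11.6%, the domestic pool 219/949 = 23.1% → the domestic pool
Law: Pool B 16/20 = 80.0%, the domestic pool 40/43 = 93.0% → the domestic pool
Overall: Pool B 95/702 = 13.5%, the domestic pool 259/992 = 26.1% → the domestic pool
The domestic pool wins overall and in every department group — no reversal.

Yes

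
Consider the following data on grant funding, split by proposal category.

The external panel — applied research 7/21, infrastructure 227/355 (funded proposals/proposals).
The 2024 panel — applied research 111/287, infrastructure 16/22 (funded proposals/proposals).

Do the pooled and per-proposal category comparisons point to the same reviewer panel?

Applied research: the external panel 7/21 = 33.3%, the 2024 panel 111/287 = 38.7% → the 2024 panel
Infrastructure: the external panel 227/355 = 63.9%, the 2024 panel 16/22 = 72.7% → the 2024 panel
Overall: the external panel 234/376 = 62.2%, the 2024 panel 127/309 = 41.1% → the external panel
The 2024 panel wins each proposal group but the external panel wins overall — the comparison reverses. The 2024 panel's proposals skew toward applied research, which has a lower base rate.

No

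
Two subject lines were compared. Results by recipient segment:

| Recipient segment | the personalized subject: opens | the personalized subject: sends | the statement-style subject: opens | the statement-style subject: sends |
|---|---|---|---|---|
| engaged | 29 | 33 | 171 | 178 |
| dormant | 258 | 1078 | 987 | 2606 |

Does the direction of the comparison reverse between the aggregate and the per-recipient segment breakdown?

No

Engaged: the personalized subject 29/33 = 87.9%, the statement-style subject 171/178 = 96.1% → the statement-style subject
Dormant: the personalized subject 258/1078 = 23.9%, the statement-style subject 987/2606 = 37.9% → the statement-style subject
Overall: the personalized subject 287/1111 = 25.8%, the statement-style subject 1158/2784 = 41.6% → the statement-style subject
The statement-style subject wins overall and in every recipient group — no reversal.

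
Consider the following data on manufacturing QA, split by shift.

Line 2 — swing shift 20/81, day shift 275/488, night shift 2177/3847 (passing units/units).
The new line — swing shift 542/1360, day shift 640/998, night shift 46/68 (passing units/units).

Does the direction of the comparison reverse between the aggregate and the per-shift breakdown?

Yes

Swing shift: Line 2 20/81 = 24.7%, the new line 542/1360 = 39.9% → the new line
Day shift: Line 2 275/488 = 56.4%, the new line 640/998 = 64.1% → the new line
Night shift: Line 2 2177/3847 = 56.6%, the new line 46/68 = 67.6% → the new line
Overall: Line 2 2472/4416 = 56.0%, the new line 1228/2426 = 50.6% → Line 2
The new line wins each shift group but Line 2 wins overall — the comparison reverses. The new line's units skew toward swing shift, which has a lower base rate.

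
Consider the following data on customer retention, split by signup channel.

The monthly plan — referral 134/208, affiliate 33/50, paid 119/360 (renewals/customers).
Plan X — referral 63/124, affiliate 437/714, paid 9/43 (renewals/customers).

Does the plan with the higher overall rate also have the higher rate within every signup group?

Referral: the monthly plan 134/208 = 64.4%, Plan X 63/124 = 50.8% → the monthly plan
Affiliate: the monthly plan 33/50 = 66.0%, Plan X 437/714 = 61.2% → the monthly plan
Paid: the monthly plan 119/360 = 33.1%, Plan X 9/43 = 20.9% → the monthly plan
Overall: the monthly plan 286/618 = 46.3%, Plan X 509/881 = 57.8% → Plan X
The monthly plan wins each signup group but Plan X wins overall — the comparison reverses. The monthly plan's customers skew toward paid, which has a lower base rate.

No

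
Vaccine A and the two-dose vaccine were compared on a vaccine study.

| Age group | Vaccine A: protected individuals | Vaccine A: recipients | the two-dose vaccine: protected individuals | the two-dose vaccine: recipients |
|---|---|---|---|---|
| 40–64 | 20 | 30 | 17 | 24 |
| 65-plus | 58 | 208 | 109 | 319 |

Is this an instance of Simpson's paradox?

40–64: Vaccine A 20/30 = 66.7%, the two-dose vaccine 17/24 = 70.8% → the two-dose vaccine
65-plus: Vaccine A 58/208 = 27.9%, the two-dose vaccine 109/319 = 34.2% → the two-dose vaccine
Overall: Vaccine A 78/238 = 32.8%, the two-dose vaccine 126/343 = 36.7% → the two-dose vaccine
The two-dose vaccine wins overall and in every age group — no reversal.

No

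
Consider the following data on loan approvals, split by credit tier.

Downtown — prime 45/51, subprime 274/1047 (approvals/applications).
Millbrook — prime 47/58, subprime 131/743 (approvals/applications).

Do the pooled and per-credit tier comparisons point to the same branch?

Yes

Prime: Downtown 45/51 = 88.2%, Millbrook 47/58 = 81.0% → Downtown
Subprime: Downtown 274/1047 = 26.2%, Millbrook 131/743 = 17.6% → Downtown
Overall: Downtown 319/1098 = 29.1%, Millbrook 178/801 = 22.2% → Downtown
Downtown wins overall and in every credit group — no reversal.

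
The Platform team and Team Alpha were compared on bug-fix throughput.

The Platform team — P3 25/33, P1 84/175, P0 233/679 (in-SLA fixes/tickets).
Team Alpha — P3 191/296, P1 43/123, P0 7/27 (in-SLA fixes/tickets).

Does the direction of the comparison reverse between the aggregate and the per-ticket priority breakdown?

Yes

P3: the Platform team 25/33 = 75.8%, Team Alpha 191/296 = 64.5% → the Platform team
P1: the Platform team 84/175 = 48.0%, Team Alpha 43/123 = 35.0% → the Platform team
P0: the Platform team 233/679 = 34.3%, Team Alpha 7/27 = 25.9% → the Platform team
Overall: the Platform team 342/887 = 38.6%, Team Alpha 241/446 = 54.0% → Team Alpha
The Platform team wins each ticket group but Team Alpha wins overall — the comparison reverses. The Platform team's tickets skew toward P0, which has a lower base rate.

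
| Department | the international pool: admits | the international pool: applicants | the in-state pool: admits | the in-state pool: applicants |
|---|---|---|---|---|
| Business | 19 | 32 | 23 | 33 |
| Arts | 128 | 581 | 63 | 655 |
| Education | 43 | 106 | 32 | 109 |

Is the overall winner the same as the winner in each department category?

No

Business: the international pool 19/32 = 59.4%, the in-state pool 23/33 = 69.7% → the in-state pool
Arts: the international pool 128/581 = 22.0%, the in-state pool 63/655 = 9.6% → the international pool
Education: the international pool 43/106 = 40.6%, the in-state pool 32/109 = 29.4% → the international pool
Overall: the international pool 190/719 = 26.4%, the in-state pool 118/797 = 14.8% → the international pool
Neither sweeps: the international pool wins 2 of 3 groups, the in-state pool wins 1. The international pool wins overall but not every group — no Simpson reversal.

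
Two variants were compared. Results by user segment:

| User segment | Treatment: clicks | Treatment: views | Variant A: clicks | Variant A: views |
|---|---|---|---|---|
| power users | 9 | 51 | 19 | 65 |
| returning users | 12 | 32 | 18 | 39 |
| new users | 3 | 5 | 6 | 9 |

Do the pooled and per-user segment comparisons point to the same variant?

Yes

Power users: Treatment 9/51 = 17.6%, Variant A 19/65 = 29.2% → Variant A
Returning users: Treatment 12/32 = 37.5%, Variant A 18/39 = 46.2% → Variant A
New users: Treatment 3/5 = 60.0%, Variant A 6/9 = 66.7% → Variant A
Overall: Treatment 24/88 = 27.3%, Variant A 43/113 = 38.1% → Variant A
Variant A wins overall and in every user group — no reversal.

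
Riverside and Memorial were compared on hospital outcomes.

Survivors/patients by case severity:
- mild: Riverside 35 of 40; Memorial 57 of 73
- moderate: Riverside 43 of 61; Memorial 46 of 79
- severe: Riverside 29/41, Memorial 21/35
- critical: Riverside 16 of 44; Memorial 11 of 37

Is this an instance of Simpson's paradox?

Mild: Riverside 35/40 = 87.5%, Memorial 57/73 = 78.1% → Riverside
Moderate: Riverside 43/61 = 70.5%, Memorial 46/79 = 58.2% → Riverside
Severe: Riverside 29/41 = 70.7%, Memorial 21/35 = 60.0% → Riverside
Critical: Riverside 16/44 = 36.4%, Memorial 11/37 = 29.7% → Riverside
Overall: Riverside 123/186 = 66.1%, Memorial 135/224 = 60.3% → Riverside
Riverside wins overall and in every case group — no reversal.

No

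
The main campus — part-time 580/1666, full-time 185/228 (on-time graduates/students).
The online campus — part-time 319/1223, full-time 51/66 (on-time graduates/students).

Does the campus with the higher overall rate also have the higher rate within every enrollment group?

Yes

Part-time: the main campus 580/1666 = 34.8%, the online campus 319/1223 = 26.1% → the main campus
Full-time: the main campus 185/228 = 81.1%, the online campus 51/66 = 77.3% → the main campus
Overall: the main campus 765/1894 = 40.4%, the online campus 370/1289 = 28.7% → the main campus
The main campus wins overall and in every enrollment group — no reversal.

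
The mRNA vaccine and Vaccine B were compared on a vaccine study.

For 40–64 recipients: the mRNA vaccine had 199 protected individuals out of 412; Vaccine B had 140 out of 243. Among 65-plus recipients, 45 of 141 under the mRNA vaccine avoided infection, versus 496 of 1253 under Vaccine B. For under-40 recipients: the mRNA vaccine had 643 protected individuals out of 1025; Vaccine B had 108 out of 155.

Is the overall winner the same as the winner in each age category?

No

40–64: the mRNA vaccine 199/412 = 48.3%, Vaccine B 140/243 = 57.6% → Vaccine B
65-plus: the mRNA vaccine 45/141 = 31.9%, Vaccine B 496/1253 = 39.6% → Vaccine B
Under-40: the mRNA vaccine 643/1025 = 62.7%, Vaccine B 108/155 = 69.7% → Vaccine B
Overall: the mRNA vaccine 887/1578 = 56.2%, Vaccine B 744/1651 = 45.1% → the mRNA vaccine
Vaccine B wins each age group but the mRNA vaccine wins overall — the comparison reverses. Vaccine B's recipients skew toward 65-plus, which has a lower base rate.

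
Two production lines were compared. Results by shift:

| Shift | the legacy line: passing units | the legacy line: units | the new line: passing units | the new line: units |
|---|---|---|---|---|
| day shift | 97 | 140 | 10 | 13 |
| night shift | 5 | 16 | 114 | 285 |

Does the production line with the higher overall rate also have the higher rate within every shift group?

Day shift: the legacy line 97/140 = 69.3%, the new line 10/13 = 76.9% → the new line
Night shift: the legacy line 5/16 = 31.2%, the new line 114/285 = 40.0% → the new line
Overall: the legacy line 102/156 = 65.4%, the new line 124/298 = 41.6% → the legacy line
The new line wins each shift group but the legacy line wins overall — the comparison reverses. The new line's units skew toward night shift, which has a lower base rate.

No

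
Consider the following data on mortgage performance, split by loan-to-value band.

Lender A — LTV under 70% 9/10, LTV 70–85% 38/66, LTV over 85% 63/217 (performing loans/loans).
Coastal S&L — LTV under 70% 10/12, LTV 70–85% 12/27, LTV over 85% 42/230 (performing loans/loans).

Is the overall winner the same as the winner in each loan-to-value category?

LTV under 70%: Lender A 9/10 = 90.0%, Coastal S&L 10/12 = 83.3% → Lender A
LTV 70–85%: Lender A 38/66 = 57.6%, Coastal S&L 12/27 = 44.4% → Lender A
LTV over 85%: Lender A 63/217 = 29.0%, Coastal S&L 42/230 = 18.3% → Lender A
Overall: Lender A 110/293 = 37.5%, Coastal S&L 64/269 = 23.8% → Lender A
Lender A wins overall and in every loan-to-value group — no reversal.

Yes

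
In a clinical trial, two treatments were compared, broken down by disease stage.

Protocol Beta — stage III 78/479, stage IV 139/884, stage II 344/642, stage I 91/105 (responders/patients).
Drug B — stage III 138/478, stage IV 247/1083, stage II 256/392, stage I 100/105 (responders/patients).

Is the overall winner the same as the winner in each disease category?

Yes

Stage III: Protocol Beta 78/479 = 16.3%, Drug B 138/478 = 28.9% → Drug B
Stage IV: Protocol Beta 139/884 = 15.7%, Drug B 247/1083 = 22.8% → Drug B
Stage II: Protocol Beta 344/642 = 53.6%, Drug B 256/392 = 65.3% → Drug B
Stage I: Protocol Beta 91/105 = 86.7%, Drug B 100/105 = 95.2% → Drug B
Overall: Protocol Beta 652/2110 = 30.9%, Drug B 741/2058 = 36.0% → Drug B
Drug B wins overall and in every disease group — no reversal.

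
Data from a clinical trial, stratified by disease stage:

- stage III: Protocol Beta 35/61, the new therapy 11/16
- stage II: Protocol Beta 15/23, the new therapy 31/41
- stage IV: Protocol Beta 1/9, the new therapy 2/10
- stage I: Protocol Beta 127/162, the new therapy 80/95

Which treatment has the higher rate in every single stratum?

Stage III: Protocol Beta 35/61 = 57.4%, the new therapy 11/16 = 68.8% → the new therapy
Stage II: Protocol Beta 15/23 = 65.2%, the new therapy 31/41 = 75.6% → the new therapy
Stage IV: Protocol Beta 1/9 = 11.1%, the new therapy 2/10 = 20.0% → the new therapy
Stage I: Protocol Beta 127/162 = 78.4%, the new therapy 80/95 = 84.2% → the new therapy
The new therapy has the higher rate in all 4 groups.

the new therapy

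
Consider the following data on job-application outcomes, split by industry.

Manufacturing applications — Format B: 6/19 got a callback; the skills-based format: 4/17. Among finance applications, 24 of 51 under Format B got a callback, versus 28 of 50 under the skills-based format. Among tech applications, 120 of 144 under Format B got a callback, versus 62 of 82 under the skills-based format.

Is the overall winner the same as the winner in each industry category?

Manufacturing: Format B 6/19 = 31.6%, the skills-based format 4/17 = 23.5% → Format B
Finance: Format B 24/51 = 47.1%, the skills-based format 28/50 = 56.0% → the skills-based format
Tech: Format B 120/144 = 83.3%, the skills-based format 62/82 = 75.6% → Format B
Overall: Format B 150/214 = 70.1%, the skills-based format 94/149 = 63.1% → Format B
Neither sweeps: Format B wins 2 of 3 groups, the skills-based format wins 1. Format B wins overall but not every group — no Simpson reversal.

No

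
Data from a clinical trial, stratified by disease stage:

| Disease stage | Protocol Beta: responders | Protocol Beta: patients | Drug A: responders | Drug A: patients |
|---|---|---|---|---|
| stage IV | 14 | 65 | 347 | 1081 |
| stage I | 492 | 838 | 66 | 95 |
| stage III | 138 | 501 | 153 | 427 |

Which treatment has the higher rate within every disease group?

Drug A

Stage IV: Protocol Beta 14/65 = 21.5%, Drug A 347/1081 = 32.1% → Drug A
Stage I: Protocol Beta 492/838 = 58.7%, Drug A 66/95 = 69.5% → Drug A
Stage III: Protocol Beta 138/501 = 27.5%, Drug A 153/427 = 35.8% → Drug A
Drug A has the higher rate in all 3 groups.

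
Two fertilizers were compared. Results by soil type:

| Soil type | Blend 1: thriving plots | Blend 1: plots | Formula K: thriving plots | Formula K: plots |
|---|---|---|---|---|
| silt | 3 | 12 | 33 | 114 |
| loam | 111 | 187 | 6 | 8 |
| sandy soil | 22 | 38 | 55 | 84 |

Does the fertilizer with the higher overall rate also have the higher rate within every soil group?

No

Silt: Blend 1 3/12 = 25.0%, Formula K 33/114 = 28.9% → Formula K
Loam: Blend 1 111/187 = 59.4%, Formula K 6/8 = 75.0% → Formula K
Sandy soil: Blend 1 22/38 = 57.9%, Formula K 55/84 = 65.5% → Formula K
Overall: Blend 1 136/237 = 57.4%, Formula K 94/206 = 45.6% → Blend 1
Formula K wins each soil group but Blend 1 wins overall — the comparison reverses. Formula K's plots skew toward silt, which has a lower base rate.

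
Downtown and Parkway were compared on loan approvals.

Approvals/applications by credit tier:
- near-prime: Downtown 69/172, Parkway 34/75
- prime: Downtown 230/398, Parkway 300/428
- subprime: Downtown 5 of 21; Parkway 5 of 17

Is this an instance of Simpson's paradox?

Near-prime: Downtown 69/172 = 40.1%, Parkway 34/75 = 45.3% → Parkway
Prime: Downtown 230/398 = 57.8%, Parkway 300/428 = 70.1% → Parkway
Subprime: Downtown 5/21 = 23.8%, Parkway 5/17 = 29.4% → Parkway
Overall: Downtown 304/591 = 51.4%, Parkway 339/520 = 65.2% → Parkway
Parkway wins overall and in every credit group — no reversal.

No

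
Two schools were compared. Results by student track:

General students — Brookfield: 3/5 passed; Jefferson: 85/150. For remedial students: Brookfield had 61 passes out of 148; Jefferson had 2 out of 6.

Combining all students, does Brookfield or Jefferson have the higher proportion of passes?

General: Brookfield 3/5 = 60.0%, Jefferson 85/150 = 56.7% → Brookfield
Remedial: Brookfield 61/148 = 41.2%, Jefferson 2/6 = 33.3% → Brookfield
Overall: Brookfield 64/153 = 41.8%, Jefferson 87/156 = 55.8% → Jefferson
(Brookfield wins every student group but Jefferson wins overall — Brookfield's students skew toward the low-rate remedial group.)

Jefferson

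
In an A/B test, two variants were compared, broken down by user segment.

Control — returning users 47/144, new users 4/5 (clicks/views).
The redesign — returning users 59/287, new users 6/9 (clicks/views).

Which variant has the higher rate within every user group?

Returning users: Control 47/144 = 32.6%, the redesign 59/287 = 20.6% → Control
New users: Control 4/5 = 80.0%, the redesign 6/9 = 66.7% → Control
Control has the higher rate in both groups.

Control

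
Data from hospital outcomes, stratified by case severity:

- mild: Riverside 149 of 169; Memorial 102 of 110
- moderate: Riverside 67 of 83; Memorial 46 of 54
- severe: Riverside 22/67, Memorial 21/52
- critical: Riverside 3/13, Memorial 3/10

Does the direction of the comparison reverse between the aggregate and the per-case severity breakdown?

Mild: Riverside 149/169 = 88.2%, Memorial 102/110 = 92.7% → Memorial
Moderate: Riverside 67/83 = 80.7%, Memorial 46/54 = 85.2% → Memorial
Severe: Riverside 22/67 = 32.8%, Memorial 21/52 = 40.4% → Memorial
Critical: Riverside 3/13 = 23.1%, Memorial 3/10 = 30.0% → Memorial
Overall: Riverside 241/332 = 72.6%, Memorial 172/226 = 76.1% → Memorial
Memorial wins overall and in every case group — no reversal.

No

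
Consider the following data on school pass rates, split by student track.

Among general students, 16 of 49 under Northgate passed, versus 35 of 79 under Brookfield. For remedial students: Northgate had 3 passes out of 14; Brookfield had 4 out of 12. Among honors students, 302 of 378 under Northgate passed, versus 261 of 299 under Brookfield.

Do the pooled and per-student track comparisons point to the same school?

General: Northgate 16/49 = 32.7%, Brookfield 35/79 = 44.3% → Brookfield
Remedial: Northgate 3/14 = 21.4%, Brookfield 4/12 = 33.3% → Brookfield
Honors: Northgate 302/378 = 79.9%, Brookfield 261/299 = 87.3% → Brookfield
Overall: Northgate 321/441 = 72.8%, Brookfield 300/390 = 76.9% → Brookfield
Brookfield wins overall and in every student group — no reversal.

Yes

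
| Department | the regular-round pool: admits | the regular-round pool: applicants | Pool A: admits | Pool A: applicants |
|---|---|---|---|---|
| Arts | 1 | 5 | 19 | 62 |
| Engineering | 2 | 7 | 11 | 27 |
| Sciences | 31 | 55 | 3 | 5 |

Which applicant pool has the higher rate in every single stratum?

Arts: the regular-round pool 1/5 = 20.0%, Pool A 19/62 = 30.6% → Pool A
Engineering: the regular-round pool 2/7 = 28.6%, Pool A 11/27 = 40.7% → Pool A
Sciences: the regular-round pool 31/55 = 56.4%, Pool A 3/5 = 60.0% → Pool A
Pool A has the higher rate in all 3 groups.

Pool A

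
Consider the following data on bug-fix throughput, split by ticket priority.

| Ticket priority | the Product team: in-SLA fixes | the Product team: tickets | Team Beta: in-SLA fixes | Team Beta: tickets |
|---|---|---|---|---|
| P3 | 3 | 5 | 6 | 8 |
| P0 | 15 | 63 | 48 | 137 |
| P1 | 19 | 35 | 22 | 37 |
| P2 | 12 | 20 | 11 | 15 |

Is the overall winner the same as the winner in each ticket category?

P3: the Product team 3/5 = 60.0%, Team Beta 6/8 = 75.0% → Team Beta
P0: the Product team 15/63 = 23.8%, Team Beta 48/137 = 35.0% → Team Beta
P1: the Product team 19/35 = 54.3%, Team Beta 22/37 = 59.5% → Team Beta
P2: the Product team 12/20 = 60.0%, Team Beta 11/15 = 73.3% → Team Beta
Overall: the Product team 49/123 = 39.8%, Team Beta 87/197 = 44.2% → Team Beta
Team Beta wins overall and in every ticket group — no reversal.

Yes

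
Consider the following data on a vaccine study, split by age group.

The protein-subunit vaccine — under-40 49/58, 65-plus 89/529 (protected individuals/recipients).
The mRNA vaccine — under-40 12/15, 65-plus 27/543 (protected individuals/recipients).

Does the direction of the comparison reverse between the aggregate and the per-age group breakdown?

No

Under-40: the protein-subunit vaccine 49/58 = 84.5%, the mRNA vaccine 12/15 = 80.0% → the protein-subunit vaccine
65-plus: the protein-subunit vaccine 89/529 = 16.8%, the mRNA vaccine 27/543 = 5.0% → the protein-subunit vaccine
Overall: the protein-subunit vaccine 138/587 = 23.5%, the mRNA vaccine 39/558 = 7.0% → the protein-subunit vaccine
The protein-subunit vaccine wins overall and in every age group — no reversal.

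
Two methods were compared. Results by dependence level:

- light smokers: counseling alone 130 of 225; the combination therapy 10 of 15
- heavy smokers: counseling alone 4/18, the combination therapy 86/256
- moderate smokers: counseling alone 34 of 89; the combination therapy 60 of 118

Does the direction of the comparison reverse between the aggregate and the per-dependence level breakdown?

Light smokers: counseling alone 130/225 = 57.8%, the combination therapy 10/15 = 66.7% → the combination therapy
Heavy smokers: counseling alone 4/18 = 22.2%, the combination therapy 86/256 = 33.6% → the combination therapy
Moderate smokers: counseling alone 34/89 = 38.2%, the combination therapy 60/118 = 50.8% → the combination therapy
Overall: counseling alone 168/332 = 50.6%, the combination therapy 156/389 = 40.1% → counseling alone
The combination therapy wins each dependence group but counseling alone wins overall — the comparison reverses. The combination therapy's participants skew toward heavy smokers, which has a lower base rate.

Yes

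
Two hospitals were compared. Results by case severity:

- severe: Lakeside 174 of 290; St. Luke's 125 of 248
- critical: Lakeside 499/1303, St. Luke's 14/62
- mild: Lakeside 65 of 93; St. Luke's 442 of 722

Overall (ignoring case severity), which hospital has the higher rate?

Severe: Lakeside 174/290 = 60.0%, St. Luke's 125/248 = 50.4% → Lakeside
Critical: Lakeside 499/1303 = 38.3%, St. Luke's 14/62 = 22.6% → Lakeside
Mild: Lakeside 65/93 = 69.9%, St. Luke's 442/722 = 61.2% → Lakeside
Overall: Lakeside 738/1686 = 43.8%, St. Luke's 581/1032 = 56.3% → St. Luke's
(Lakeside wins every case group but St. Luke's wins overall — Lakeside's patients skew toward the low-rate critical group.)

St. Luke's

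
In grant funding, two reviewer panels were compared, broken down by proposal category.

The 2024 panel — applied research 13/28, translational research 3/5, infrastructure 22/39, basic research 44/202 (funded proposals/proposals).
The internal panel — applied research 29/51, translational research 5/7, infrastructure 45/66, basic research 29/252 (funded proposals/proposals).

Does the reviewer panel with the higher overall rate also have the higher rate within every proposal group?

No

Applied research: the 2024 panel 13/28 = 46.4%, the internal panel 29/51 = 56.9% → the internal panel
Translational research: the 2024 panel 3/5 = 60.0%, the internal panel 5/7 = 71.4% → the internal panel
Infrastructure: the 2024 panel 22/39 = 56.4%, the internal panel 45/66 = 68.2% → the internal panel
Basic research: the 2024 panel 44/202 = 21.8%, the internal panel 29/252 = 11.5% → the 2024 panel
Overall: the 2024 panel 82/274 = 29.9%, the internal panel 108/376 = 28.7% → the 2024 panel
Neither sweeps: the 2024 panel wins 1 of 4 groups, the internal panel wins 3. The 2024 panel wins overall but not every group — no Simpson reversal.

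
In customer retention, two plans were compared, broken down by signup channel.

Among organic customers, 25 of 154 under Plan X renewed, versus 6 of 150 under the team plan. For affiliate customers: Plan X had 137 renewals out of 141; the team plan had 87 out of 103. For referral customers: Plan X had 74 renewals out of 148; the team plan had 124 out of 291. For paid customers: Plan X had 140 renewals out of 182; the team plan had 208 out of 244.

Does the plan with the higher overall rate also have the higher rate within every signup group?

No

Organic: Plan X 25/154 = 16.2%, the team plan 6/150 = 4.0% → Plan X
Affiliate: Plan X 137/141 = 97.2%, the team plan 87/103 = 84.5% → Plan X
Referral: Plan X 74/148 = 50.0%, the team plan 124/291 = 42.6% → Plan X
Paid: Plan X 140/182 = 76.9%, the team plan 208/244 = 85.2% → the team plan
Overall: Plan X 376/625 = 60.2%, the team plan 425/788 = 53.9% → Plan X
Neither sweeps: Plan X wins 3 of 4 groups, the team plan wins 1. Plan X wins overall but not every group — no Simpson reversal.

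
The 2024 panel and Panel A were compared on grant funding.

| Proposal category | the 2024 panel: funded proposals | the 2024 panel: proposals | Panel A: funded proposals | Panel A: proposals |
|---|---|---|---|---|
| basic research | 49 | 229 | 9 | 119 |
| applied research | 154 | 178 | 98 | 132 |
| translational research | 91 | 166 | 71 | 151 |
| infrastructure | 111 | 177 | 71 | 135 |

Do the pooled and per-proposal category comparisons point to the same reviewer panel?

Yes

Basic research: the 2024 panel 49/229 = 21.4%, Panel A 9/119 = 7.6% → the 2024 panel
Applied research: the 2024 panel 154/178 = 86.5%, Panel A 98/132 = 74.2% → the 2024 panel
Translational research: the 2024 panel 91/166 = 54.8%, Panel A 71/151 = 47.0% → the 2024 panel
Infrastructure: the 2024 panel 111/177 = 62.7%, Panel A 71/135 = 52.6% → the 2024 panel
Overall: the 2024 panel 405/750 = 54.0%, Panel A 249/537 = 46.4% → the 2024 panel
The 2024 panel wins overall and in every proposal group — no reversal.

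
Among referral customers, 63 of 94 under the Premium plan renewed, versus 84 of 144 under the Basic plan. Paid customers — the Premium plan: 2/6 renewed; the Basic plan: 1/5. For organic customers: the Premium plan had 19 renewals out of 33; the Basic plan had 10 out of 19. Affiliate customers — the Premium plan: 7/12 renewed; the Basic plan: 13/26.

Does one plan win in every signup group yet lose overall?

Referral: the Premium plan 63/94 = 67.0%, the Basic plan 84/144 = 58.3% → the Premium plan
Paid: the Premium plan 2/6 = 33.3%, the Basic plan 1/5 = 20.0% → the Premium plan
Organic: the Premium plan 19/33 = 57.6%, the Basic plan 10/19 = 52.6% → the Premium plan
Affiliate: the Premium plan 7/12 = 58.3%, the Basic plan 13/26 = 50.0% → the Premium plan
Overall: the Premium plan 91/145 = 62.8%, the Basic plan 108/194 = 55.7% → the Premium plan
The Premium plan wins overall and in every signup group — no reversal.

No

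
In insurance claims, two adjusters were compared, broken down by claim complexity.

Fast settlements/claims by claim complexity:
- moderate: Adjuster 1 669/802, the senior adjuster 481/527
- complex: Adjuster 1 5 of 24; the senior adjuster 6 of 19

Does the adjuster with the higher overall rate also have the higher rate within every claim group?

Yes

Moderate: Adjuster 1 669/802 = 83.4%, the senior adjuster 481/527 = 91.3% → the senior adjuster
Complex: Adjuster 1 5/24 = 20.8%, the senior adjuster 6/19 = 31.6% → the senior adjuster
Overall: Adjuster 1 674/826 = 81.6%, the senior adjuster 487/546 = 89.2% → the senior adjuster
The senior adjuster wins overall and in every claim group — no reversal.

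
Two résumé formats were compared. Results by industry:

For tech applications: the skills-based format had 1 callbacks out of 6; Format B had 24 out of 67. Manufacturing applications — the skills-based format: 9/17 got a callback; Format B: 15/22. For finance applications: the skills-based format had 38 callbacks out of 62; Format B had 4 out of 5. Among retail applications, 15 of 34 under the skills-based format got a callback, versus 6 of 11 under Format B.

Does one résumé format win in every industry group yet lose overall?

Yes

Tech: the skills-based format 1/6 = 16.7%, Format B 24/67 = 35.8% → Format B
Manufacturing: the skills-based format 9/17 = 52.9%, Format B 15/22 = 68.2% → Format B
Finance: the skills-based format 38/62 = 61.3%, Format B 4/5 = 80.0% → Format B
Retail: the skills-based format 15/34 = 44.1%, Format B 6/11 = 54.5% → Format B
Overall: the skills-based format 63/119 = 52.9%, Format B 49/105 = 46.7% → the skills-based format
Format B wins each industry group but the skills-based format wins overall — the comparison reverses. Format B's applications skew toward tech, which has a lower base rate.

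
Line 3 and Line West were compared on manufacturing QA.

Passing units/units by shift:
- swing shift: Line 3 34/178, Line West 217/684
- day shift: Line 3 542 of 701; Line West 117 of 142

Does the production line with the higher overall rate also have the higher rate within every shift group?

No

Swing shift: Line 3 34/178 = 19.1%, Line West 217/684 = 31.7% → Line West
Day shift: Line 3 542/701 = 77.3%, Line West 117/142 = 82.4% → Line West
Overall: Line 3 576/879 = 65.5%, Line West 334/826 = 40.4% → Line 3
Line West wins each shift group but Line 3 wins overall — the comparison reverses. Line West's units skew toward swing shift, which has a lower base rate.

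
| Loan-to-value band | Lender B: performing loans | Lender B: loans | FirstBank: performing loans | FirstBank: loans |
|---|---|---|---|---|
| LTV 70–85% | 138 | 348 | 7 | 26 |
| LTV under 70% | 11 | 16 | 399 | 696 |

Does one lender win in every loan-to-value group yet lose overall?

LTV 70–85%: Lender B 138/348 = 39.7%, FirstBank 7/26 = 26.9% → Lender B
LTV under 70%: Lender B 11/16 = 68.8%, FirstBank 399/696 = 57.3% → Lender B
Overall: Lender B 149/364 = 40.9%, FirstBank 406/722 = 56.2% → FirstBank
Lender B wins each loan-to-value group but FirstBank wins overall — the comparison reverses. Lender B's loans skew toward LTV 70–85%, which has a lower base rate.

Yes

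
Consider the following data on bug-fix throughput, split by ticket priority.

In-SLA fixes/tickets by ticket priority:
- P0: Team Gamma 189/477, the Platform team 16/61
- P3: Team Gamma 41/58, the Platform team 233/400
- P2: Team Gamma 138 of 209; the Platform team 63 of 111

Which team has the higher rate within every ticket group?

P0: Team Gamma 189/477 = 39.6%, the Platform team 16/61 = 26.2% → Team Gamma
P3: Team Gamma 41/58 = 70.7%, the Platform team 233/400 = 58.2% → Team Gamma
P2: Team Gamma 138/209 = 66.0%, the Platform team 63/111 = 56.8% → Team Gamma
Team Gamma has the higher rate in all 3 groups.

Team Gamma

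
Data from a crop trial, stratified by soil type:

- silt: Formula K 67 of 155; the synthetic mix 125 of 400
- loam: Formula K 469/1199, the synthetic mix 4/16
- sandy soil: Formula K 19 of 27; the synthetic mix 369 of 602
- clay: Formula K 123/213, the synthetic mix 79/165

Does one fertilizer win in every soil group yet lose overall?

Silt: Formula K 67/155 = 43.2%, the synthetic mix 125/400 = 31.2% → Formula K
Loam: Formula K 469/1199 = 39.1%, the synthetic mix 4/16 = 25.0% → Formula K
Sandy soil: Formula K 19/27 = 70.4%, the synthetic mix 369/602 = 61.3% → Formula K
Clay: Formula K 123/213 = 57.7%, the synthetic mix 79/165 = 47.9% → Formula K
Overall: Formula K 678/1594 = 42.5%, the synthetic mix 577/1183 = 48.8% → the synthetic mix
Formula K wins each soil group but the synthetic mix wins overall — the comparison reverses. Formula K's plots skew toward loam, which has a lower base rate.

Yes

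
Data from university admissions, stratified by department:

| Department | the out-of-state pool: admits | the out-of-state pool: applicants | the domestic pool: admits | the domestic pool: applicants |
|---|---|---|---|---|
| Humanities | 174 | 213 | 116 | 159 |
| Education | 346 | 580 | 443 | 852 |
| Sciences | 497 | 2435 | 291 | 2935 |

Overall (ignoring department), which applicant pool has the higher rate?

Humanities: the out-of-state pool 174/213 = 81.7%, the domestic pool 116/159 = 73.0% → the out-of-state pool
Education: the out-of-state pool 346/580 = 59.7%, the domestic pool 443/852 = 52.0% → the out-of-state pool
Sciences: the out-of-state pool 497/2435 = 20.4%, the domestic pool 291/2935 = 9.9% → the out-of-state pool
Overall: the out-of-state pool 1017/3228 = 31.5%, the domestic pool 850/3946 = 21.5% → the out-of-state pool

the out-of-state pool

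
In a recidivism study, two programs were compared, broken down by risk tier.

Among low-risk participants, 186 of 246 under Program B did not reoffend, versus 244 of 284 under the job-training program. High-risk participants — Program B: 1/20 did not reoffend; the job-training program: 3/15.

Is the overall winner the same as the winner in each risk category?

Yes

Low-risk: Program B 186/246 = 75.6%, the job-training program 244/284 = 85.9% → the job-training program
High-risk: Program B 1/20 = 5.0%, the job-training program 3/15 = 20.0% → the job-training program
Overall: Program B 187/266 = 70.3%, the job-training program 247/299 = 82.6% → the job-training program
The job-training program wins overall and in every risk group — no reversal.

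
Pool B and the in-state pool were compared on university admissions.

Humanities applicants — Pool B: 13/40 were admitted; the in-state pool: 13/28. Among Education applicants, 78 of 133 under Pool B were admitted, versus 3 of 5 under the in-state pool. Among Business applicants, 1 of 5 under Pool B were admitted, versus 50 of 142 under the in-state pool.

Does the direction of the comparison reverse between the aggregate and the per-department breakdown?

Yes

Humanities: Pool B 13/40 = 32.5%, the in-state pool 13/28 = 46.4% → the in-state pool
Education: Pool B 78/133 = 58.6%, the in-state pool 3/5 = 60.0% → the in-state pool
Business: Pool B 1/5 = 20.0%, the in-state pool 50/142 = 35.2% → the in-state pool
Overall: Pool B 92/178 = 51.7%, the in-state pool 66/175 = 37.7% → Pool B
The in-state pool wins each department group but Pool B wins overall — the comparison reverses. The in-state pool's applicants skew toward Business, which has a lower base rate.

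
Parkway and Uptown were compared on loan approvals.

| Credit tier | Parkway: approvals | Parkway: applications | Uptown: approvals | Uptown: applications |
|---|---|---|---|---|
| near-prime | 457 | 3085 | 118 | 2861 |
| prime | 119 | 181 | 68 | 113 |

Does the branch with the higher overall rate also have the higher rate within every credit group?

Yes

Near-prime: Parkway 457/3085 = 14.8%, Uptown 118/2861 = 4.1% → Parkway
Prime: Parkway 119/181 = 65.7%, Uptown 68/113 = 60.2% → Parkway
Overall: Parkway 576/3266 = 17.6%, Uptown 186/2974 = 6.3% → Parkway
Parkway wins overall and in every credit group — no reversal.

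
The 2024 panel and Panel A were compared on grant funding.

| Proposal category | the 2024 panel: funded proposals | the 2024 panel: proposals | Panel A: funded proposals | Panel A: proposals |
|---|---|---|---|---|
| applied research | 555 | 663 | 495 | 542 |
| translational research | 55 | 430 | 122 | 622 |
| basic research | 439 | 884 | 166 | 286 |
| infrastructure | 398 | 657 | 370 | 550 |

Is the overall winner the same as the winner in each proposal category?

Applied research: the 2024 panel 555/663 = 83.7%, Panel A 495/542 = 91.3% → Panel A
Translational research: the 2024 panel 55/430 = 12.8%, Panel A 122/622 = 19.6% → Panel A
Basic research: the 2024 panel 439/884 = 49.7%, Panel A 166/286 = 58.0% → Panel A
Infrastructure: the 2024 panel 398/657 = 60.6%, Panel A 370/550 = 67.3% → Panel A
Overall: the 2024 panel 1447/2634 = 54.9%, Panel A 1153/2000 = 57.6% → Panel A
Panel A wins overall and in every proposal group — no reversal.

Yes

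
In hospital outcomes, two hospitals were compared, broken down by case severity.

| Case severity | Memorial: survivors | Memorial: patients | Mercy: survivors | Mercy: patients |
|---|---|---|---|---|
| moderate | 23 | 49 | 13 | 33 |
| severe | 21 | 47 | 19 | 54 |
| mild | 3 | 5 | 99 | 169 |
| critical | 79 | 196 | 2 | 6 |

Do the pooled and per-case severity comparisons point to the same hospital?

No

Moderate: Memorial 23/49 = 46.9%, Mercy 13/33 = 39.4% → Memorial
Severe: Memorial 21/47 = 44.7%, Mercy 19/54 = 35.2% → Memorial
Mild: Memorial 3/5 = 60.0%, Mercy 99/169 = 58.6% → Memorial
Critical: Memorial 79/196 = 40.3%, Mercy 2/6 = 33.3% → Memorial
Overall: Memorial 126/297 = 42.4%, Mercy 133/262 = 50.8% → Mercy
Memorial wins each case group but Mercy wins overall — the comparison reverses. Memorial's patients skew toward critical, which has a lower base rate.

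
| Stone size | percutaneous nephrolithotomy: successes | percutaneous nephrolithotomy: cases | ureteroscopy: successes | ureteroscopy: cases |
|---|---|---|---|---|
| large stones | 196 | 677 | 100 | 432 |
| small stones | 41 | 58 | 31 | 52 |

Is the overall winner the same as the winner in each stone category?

Yes

Large stones: percutaneous nephrolithotomy 196/677 = 29.0%, ureteroscopy 100/432 = 23.1% → percutaneous nephrolithotomy
Small stones: percutaneous nephrolithotomy 41/58 = 70.7%, ureteroscopy 31/52 = 59.6% → percutaneous nephrolithotomy
Overall: percutaneous nephrolithotomy 237/735 = 32.2%, ureteroscopy 131/484 = 27.1% → percutaneous nephrolithotomy
Percutaneous nephrolithotomy wins overall and in every stone group — no reversal.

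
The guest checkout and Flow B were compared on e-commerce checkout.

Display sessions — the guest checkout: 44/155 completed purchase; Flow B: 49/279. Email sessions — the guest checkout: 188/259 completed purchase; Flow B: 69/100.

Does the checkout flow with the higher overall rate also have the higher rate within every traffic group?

Yes

Display: the guest checkout 44/155 = 28.4%, Flow B 49/279 = 17.6% → the guest checkout
Email: the guest checkout 188/259 = 72.6%, Flow B 69/100 = 69.0% → the guest checkout
Overall: the guest checkout 232/414 = 56.0%, Flow B 118/379 = 31.1% → the guest checkout
The guest checkout wins overall and in every traffic group — no reversal.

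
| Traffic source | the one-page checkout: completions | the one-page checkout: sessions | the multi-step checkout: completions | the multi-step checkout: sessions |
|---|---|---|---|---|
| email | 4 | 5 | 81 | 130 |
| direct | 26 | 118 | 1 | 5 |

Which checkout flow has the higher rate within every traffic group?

the one-page checkout

Email: the one-page checkout 4/5 = 80.0%, the multi-step checkout 81/130 = 62.3% → the one-page checkout
Direct: the one-page checkout 26/118 = 22.0%, the multi-step checkout 1/5 = 20.0% → the one-page checkout
The one-page checkout has the higher rate in both groups.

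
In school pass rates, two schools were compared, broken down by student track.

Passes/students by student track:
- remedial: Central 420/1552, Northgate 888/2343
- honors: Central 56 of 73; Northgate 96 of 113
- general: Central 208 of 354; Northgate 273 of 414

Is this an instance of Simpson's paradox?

Remedial: Central 420/1552 = 27.1%, Northgate 888/2343 = 37.9% → Northgate
Honors: Central 56/73 = 76.7%, Northgate 96/113 = 85.0% → Northgate
General: Central 208/354 = 58.8%, Northgate 273/414 = 65.9% → Northgate
Overall: Central 684/1979 = 34.6%, Northgate 1257/2870 = 43.8% → Northgate
Northgate wins overall and in every student group — no reversal.

No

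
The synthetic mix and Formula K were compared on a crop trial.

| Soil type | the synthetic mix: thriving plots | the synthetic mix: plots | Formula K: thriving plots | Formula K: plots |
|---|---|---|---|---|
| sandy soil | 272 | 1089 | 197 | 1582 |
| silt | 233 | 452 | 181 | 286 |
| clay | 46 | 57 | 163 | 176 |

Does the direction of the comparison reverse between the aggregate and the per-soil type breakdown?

Sandy soil: the synthetic mix 272/1089 = 25.0%, Formula K 197/1582 = 12.5% → the synthetic mix
Silt: the synthetic mix 233/452 = 51.5%, Formula K 181/286 = 63.3% → Formula K
Clay: the synthetic mix 46/57 = 80.7%, Formula K 163/176 = 92.6% → Formula K
Overall: the synthetic mix 551/1598 = 34.5%, Formula K 541/2044 = 26.5% → the synthetic mix
Neither sweeps: the synthetic mix wins 1 of 3 groups, Formula K wins 2. The synthetic mix wins overall but not every group — no Simpson reversal.

No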